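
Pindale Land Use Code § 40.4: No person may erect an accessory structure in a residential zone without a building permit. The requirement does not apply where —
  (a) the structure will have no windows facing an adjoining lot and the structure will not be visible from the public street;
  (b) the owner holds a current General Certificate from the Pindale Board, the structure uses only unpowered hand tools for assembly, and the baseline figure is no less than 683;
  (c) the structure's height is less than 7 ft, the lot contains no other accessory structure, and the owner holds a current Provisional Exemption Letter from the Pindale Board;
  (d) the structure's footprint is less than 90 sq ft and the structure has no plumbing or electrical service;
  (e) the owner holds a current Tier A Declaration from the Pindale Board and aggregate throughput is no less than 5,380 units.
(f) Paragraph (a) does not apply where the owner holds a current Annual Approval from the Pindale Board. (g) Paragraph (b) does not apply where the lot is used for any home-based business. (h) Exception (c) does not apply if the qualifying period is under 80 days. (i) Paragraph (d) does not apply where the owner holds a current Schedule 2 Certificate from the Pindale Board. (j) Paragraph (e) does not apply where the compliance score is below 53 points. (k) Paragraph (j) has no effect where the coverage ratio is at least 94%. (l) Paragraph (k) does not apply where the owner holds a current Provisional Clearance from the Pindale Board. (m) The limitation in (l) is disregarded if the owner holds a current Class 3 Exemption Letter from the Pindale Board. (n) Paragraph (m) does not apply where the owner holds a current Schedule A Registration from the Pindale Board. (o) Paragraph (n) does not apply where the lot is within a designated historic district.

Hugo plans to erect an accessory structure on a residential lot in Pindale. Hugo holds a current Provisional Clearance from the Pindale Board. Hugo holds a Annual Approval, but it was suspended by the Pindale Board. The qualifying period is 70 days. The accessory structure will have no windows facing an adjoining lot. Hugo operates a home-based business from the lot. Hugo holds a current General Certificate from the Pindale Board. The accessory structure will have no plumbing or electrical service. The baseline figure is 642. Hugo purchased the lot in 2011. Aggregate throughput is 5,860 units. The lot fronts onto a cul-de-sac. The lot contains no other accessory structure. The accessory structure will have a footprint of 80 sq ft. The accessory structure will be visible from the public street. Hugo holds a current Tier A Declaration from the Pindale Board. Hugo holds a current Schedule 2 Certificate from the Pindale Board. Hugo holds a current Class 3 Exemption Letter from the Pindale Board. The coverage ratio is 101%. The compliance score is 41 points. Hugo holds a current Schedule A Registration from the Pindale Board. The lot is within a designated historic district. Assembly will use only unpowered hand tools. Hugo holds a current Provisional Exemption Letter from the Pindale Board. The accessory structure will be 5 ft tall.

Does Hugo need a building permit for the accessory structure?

No — exception (e) applies; Hugo does not need a building permit.

Exception (a) requires that the structure will not be visible from the public street; but the structure will be visible from the street, so (a) is unavailable.
Exception (b) requires that the baseline figure is no less than 683; but the baseline figure is 642, short of 683, so (b) is unavailable.
Exception (c)'s conditions are all satisfied: the structure's height is 5 ft, less than the 7 ft limit; the lot has no other accessory structure; a current Provisional Exemption Letter is held. However, paragraph (h) must be considered: (h) applies — the qualifying period is 70 days, under the 80 days limit. (c) is therefore removed.
Exception (d) is satisfied on its face — the structure's footprint is 80 sq ft, less than the 90 sq ft limit; there is no plumbing or electrical service. But applying paragraph (i): (i) is triggered — a current Schedule 2 Certificate is held. Exception (d) does not apply.
All of (e)'s requirements are met (a current Tier A Declaration is held; aggregate throughput is 5,860 units, meeting the 5,380 units threshold). Considering the limiting provisions: (j) is triggered (the compliance score is 41 points, below the 53 points limit), but is overridden by (k): (k) is triggered — the coverage ratio is 101%, meeting the 94% threshold. (l) operates (a current Provisional Clearance is held), but is set aside by (m): (m) operates against (l): a current Class 3 Exemption Letter is held. (n) would limit (m) — a current Schedule A Registration is held — but (o) sets (n) aside: (o) applies — the lot is in a historic district. Exception (e) stands.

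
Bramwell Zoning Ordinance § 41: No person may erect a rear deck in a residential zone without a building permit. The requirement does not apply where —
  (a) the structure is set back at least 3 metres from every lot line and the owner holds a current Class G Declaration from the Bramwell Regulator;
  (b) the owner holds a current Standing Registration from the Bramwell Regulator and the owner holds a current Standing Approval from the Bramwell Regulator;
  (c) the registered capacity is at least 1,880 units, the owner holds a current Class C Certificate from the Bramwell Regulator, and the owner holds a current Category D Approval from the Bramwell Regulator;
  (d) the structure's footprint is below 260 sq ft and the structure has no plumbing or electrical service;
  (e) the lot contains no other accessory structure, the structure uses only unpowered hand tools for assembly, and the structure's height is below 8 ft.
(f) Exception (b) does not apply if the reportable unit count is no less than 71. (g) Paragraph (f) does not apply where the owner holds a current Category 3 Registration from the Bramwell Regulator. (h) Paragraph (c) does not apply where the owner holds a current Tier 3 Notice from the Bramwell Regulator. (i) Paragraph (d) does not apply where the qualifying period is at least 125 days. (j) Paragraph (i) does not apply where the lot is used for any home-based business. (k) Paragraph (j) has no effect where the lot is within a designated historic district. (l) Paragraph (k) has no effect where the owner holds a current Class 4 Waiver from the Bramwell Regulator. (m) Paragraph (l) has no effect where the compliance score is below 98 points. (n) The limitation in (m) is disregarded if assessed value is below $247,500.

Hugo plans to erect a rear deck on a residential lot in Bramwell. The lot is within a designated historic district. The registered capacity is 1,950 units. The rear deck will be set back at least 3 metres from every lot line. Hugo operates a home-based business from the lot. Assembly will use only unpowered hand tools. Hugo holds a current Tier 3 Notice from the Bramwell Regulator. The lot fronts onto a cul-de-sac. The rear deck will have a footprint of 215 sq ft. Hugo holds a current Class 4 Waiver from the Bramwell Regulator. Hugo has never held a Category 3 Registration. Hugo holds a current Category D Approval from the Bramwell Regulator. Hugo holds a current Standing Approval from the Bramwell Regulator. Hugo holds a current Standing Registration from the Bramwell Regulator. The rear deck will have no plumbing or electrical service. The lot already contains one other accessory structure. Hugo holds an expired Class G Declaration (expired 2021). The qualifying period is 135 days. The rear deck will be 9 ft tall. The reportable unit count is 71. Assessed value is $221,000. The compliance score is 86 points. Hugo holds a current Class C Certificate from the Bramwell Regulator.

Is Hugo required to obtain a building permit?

Exception (a) fails — there is no Class G Declaration in force.
Exception (b): a current Standing Registration is held; a current Standing Approval is held — every condition holds. Turning to paragraphs (f)–(g): (f) operates against (b): the reportable unit count is 71, meeting the 71 threshold. (g) is inapplicable (the Category 3 Registration is not current), so (f) stands. Exception (b) does not apply.
All of (c)'s requirements are met (the registered capacity is 1,950 units, meeting the 1,880 units threshold; a current Class C Certificate is held; a current Category D Approval is held). But applying paragraph (h): (h) is triggered — a current Tier 3 Notice is held. So (c) is unavailable.
Exception (d) is satisfied on its face — the structure's footprint is 215 sq ft, below the 260 sq ft limit; there is no plumbing or electrical service. As to paragraphs (i)–(n): (i) is engaged (the qualifying period is 135 days, meeting the 125 days threshold), but is overridden by (j): (j) operates against (i): a home-based business operates on the lot. (k) is triggered (the lot is in a historic district), but yields to (l): (l) operates — a current Class 4 Waiver is held. (m) would limit (l) — the compliance score is 86 points, below the 98 points limit — but (n) sets (m) aside: (n) is triggered — assessed value is $221,000, below the $247,500 limit. Exception (d) stands.
Exception (e) fails — the lot already has another accessory structure.

No — exception (d) applies; Hugo does not need a building permit.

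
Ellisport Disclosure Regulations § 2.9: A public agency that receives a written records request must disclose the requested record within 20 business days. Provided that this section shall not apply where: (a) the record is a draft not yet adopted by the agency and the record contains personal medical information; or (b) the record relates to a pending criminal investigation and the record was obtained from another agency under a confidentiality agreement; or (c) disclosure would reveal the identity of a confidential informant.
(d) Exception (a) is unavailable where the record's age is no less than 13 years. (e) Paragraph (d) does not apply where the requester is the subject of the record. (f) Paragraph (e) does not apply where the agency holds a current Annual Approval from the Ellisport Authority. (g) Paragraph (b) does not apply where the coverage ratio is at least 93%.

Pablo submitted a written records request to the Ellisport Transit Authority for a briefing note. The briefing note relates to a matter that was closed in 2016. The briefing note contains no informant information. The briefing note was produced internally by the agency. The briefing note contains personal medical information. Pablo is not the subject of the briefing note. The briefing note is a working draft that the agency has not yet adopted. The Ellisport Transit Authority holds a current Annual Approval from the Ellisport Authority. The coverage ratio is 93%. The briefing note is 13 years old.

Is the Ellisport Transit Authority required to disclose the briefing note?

Yes — the Ellisport Transit Authority must disclose the briefing note.

Exception (a): the briefing note is an unadopted draft; the briefing note contains personal medical information — every condition holds. But: (d) is engaged — the record's age is 13 years, meeting the 13 years threshold. (e) is not engaged (Pablo is not the subject of the briefing note), so (d) stands. So (a) is unavailable.
Exception (b) requires that the record relates to a pending criminal investigation; but the briefing note relates to a closed matter, so (b) is unavailable.
Exception (c) does not apply: the briefing note contains no informant information.
No exception is made out. the Ellisport Transit Authority falls within the general rule.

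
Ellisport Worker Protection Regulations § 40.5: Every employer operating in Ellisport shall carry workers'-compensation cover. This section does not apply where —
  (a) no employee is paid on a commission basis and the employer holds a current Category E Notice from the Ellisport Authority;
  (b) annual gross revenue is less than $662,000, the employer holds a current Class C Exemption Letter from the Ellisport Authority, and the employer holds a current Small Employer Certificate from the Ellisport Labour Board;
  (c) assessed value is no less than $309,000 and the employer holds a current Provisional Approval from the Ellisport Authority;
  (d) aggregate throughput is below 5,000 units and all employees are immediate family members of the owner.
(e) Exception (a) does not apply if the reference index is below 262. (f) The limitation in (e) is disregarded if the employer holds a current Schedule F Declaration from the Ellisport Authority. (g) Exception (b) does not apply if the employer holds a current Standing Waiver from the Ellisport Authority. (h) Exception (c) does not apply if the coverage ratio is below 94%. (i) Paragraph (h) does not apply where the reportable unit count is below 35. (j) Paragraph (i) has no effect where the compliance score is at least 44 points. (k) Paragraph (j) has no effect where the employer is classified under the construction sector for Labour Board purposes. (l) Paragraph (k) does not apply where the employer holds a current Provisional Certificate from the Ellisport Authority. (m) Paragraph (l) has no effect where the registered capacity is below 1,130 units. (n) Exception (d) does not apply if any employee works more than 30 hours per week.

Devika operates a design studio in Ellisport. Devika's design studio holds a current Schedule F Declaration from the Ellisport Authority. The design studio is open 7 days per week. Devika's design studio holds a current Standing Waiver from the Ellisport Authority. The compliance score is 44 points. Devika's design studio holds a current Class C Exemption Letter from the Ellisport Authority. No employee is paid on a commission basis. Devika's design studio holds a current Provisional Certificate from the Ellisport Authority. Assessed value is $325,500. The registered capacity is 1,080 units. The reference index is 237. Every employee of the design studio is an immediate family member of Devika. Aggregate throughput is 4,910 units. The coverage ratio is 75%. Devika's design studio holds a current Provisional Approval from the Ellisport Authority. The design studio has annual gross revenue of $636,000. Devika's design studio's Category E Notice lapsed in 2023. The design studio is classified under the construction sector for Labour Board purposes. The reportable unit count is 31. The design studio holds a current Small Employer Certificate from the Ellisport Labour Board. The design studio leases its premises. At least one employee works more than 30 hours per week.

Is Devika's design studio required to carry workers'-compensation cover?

Exception (a) fails — there is no Category E Notice in force.
Exception (b) is satisfied on its face — annual gross revenue is $636,000, less than the $662,000 limit; a current Class C Exemption Letter is held; a current Small Employer Certificate is held. However, paragraph (g) must be considered: (g) is triggered — a current Standing Waiver is held. Exception (b) does not apply.
All of (c)'s requirements are met (assessed value is $325,500, meeting the $309,000 threshold; a current Provisional Approval is held). Under paragraphs (h)–(m): (h) would limit (c) — the coverage ratio is 75%, below the 94% limit — but (i) sets (h) aside: (i) is engaged — the reportable unit count is 31, below the 35 limit. (j) would limit (i) — the compliance score is 44 points, meeting the 44 points threshold — but (k) sets (j) aside: (k) operates — the design studio is classified under the construction sector. (l) is engaged (a current Provisional Certificate is held), but yields to (m): (m) applies — the registered capacity is 1,080 units, below the 1,130 units limit. So (c) applies.
Exception (d) is satisfied on its face — aggregate throughput is 4,910 units, below the 5,000 units limit; every employee is an immediate family member. However, paragraph (n) must be considered: (n) is engaged — at least one employee exceeds 30 hours/week. Exception (d) does not apply.

No — exception (c) applies; Devika's design studio is not required to carry workers'-compensation cover.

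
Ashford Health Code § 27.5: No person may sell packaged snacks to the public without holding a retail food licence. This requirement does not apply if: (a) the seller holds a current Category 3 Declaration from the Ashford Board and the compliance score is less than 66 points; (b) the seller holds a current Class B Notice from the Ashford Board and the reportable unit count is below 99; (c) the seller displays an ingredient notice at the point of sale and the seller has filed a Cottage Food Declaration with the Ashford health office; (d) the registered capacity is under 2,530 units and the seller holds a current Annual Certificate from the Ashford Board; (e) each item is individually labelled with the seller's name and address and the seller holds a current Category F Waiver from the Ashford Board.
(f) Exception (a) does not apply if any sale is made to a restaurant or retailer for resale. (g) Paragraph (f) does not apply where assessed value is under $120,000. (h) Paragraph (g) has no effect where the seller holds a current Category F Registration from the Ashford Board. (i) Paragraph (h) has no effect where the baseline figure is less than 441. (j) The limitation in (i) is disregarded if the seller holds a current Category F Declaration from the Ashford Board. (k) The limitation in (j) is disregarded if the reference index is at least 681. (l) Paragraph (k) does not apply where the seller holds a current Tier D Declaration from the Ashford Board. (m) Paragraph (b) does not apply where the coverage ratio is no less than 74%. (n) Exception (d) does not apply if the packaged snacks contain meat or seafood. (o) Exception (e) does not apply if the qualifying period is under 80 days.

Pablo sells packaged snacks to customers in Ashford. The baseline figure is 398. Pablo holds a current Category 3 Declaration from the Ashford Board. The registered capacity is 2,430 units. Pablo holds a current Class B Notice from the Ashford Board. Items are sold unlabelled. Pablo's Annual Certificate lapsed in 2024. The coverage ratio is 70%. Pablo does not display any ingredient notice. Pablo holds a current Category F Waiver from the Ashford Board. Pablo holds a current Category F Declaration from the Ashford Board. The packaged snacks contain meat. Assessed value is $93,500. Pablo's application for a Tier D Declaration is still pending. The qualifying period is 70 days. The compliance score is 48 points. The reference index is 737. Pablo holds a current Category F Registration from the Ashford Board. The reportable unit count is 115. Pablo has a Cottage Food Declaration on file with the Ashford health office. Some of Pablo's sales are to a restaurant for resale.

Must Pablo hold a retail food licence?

No — exception (a) applies; Pablo is not required to hold a retail food licence.

Exception (a) is satisfied on its face — a current Category 3 Declaration is held; the compliance score is 48 points, less than the 66 points limit. Applying paragraphs (f)–(l): (f) would limit (a) — some sales are to a restaurant for resale — but (g) sets (f) aside: (g) operates — assessed value is $93,500, under the $120,000 limit. (h) operates (a current Category F Registration is held), but is overridden by (i): (i) operates — the baseline figure is 398, less than the 441 limit. (j) operates (a current Category F Declaration is held), but is itself disapplied by (k): (k) applies — the reference index is 737, meeting the 681 threshold. (l) is not engaged (the Tier D Declaration is not current), so (k) stands. Exception (a) stands.
Exception (b) requires that the reportable unit count is below 99; but the reportable unit count is 115, not below 99, so (b) is unavailable.
Exception (c) fails — no ingredient notice is displayed.
Exception (d) requires that the seller holds a current Annual Certificate from the Ashford Board; but there is no Annual Certificate in force, so (d) is unavailable.
Exception (e) fails — items are sold unlabelled.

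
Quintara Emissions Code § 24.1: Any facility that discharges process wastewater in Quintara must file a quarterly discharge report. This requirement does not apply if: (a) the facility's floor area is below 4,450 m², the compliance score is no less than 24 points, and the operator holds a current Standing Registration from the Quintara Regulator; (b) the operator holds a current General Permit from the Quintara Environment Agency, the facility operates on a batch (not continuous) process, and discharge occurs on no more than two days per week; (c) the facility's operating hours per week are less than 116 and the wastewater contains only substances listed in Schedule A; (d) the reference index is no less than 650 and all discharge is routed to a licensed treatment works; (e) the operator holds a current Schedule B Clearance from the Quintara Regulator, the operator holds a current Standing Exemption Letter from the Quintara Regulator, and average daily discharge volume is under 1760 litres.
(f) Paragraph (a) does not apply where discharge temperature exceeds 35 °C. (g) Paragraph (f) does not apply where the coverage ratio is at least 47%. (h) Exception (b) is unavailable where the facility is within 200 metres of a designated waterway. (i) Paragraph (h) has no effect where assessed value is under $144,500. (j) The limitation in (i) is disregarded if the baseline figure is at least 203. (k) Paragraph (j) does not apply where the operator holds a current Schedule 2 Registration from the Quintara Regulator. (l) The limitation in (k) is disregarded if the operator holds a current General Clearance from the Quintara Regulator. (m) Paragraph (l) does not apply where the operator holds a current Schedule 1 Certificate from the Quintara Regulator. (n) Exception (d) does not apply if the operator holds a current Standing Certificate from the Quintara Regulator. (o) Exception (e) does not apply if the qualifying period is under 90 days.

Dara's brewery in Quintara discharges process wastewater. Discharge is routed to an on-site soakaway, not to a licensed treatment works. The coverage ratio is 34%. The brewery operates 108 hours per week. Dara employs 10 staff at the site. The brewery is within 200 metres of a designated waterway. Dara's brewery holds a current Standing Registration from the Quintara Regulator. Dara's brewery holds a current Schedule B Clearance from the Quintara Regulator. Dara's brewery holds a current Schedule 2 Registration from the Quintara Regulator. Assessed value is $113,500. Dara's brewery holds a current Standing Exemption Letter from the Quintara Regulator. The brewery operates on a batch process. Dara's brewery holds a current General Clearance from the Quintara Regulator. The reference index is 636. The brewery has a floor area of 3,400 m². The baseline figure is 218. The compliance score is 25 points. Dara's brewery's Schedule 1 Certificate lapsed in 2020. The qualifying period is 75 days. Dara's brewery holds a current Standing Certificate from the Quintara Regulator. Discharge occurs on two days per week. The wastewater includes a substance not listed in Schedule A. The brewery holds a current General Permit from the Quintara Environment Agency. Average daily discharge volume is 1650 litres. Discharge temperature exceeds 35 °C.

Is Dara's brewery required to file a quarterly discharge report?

Yes — Dara's brewery must file a quarterly discharge report.

Exception (a): the facility's floor area is 3,400 m², below the 4,450 m² limit; the compliance score is 25 points, meeting the 24 points threshold; a current Standing Registration is held — every condition holds. But applying paragraphs (f)–(g): (f) is triggered — discharge temperature exceeds 35 °C. (g) does not operate here (the coverage ratio is 34%, short of 47%), so (f) stands. Exception (a) does not apply.
All of (b)'s requirements are met (a current General Permit is held; the facility operates on a batch process; discharge occurs on no more than two days per week). Turning to paragraphs (h)–(m): (h) operates against (b): the brewery is within 200 m of a designated waterway. (i) operates (assessed value is $113,500, under the $144,500 limit), but yields to (j): (j) applies — the baseline figure is 218, meeting the 203 threshold. (k) would limit (j) — a current Schedule 2 Registration is held — but (l) sets (k) aside: (l) operates against (k): a current General Clearance is held. (m), which would lift (l), is inapplicable — there is no Schedule 1 Certificate in force. (b) is therefore removed.
Exception (c) requires that the wastewater contains only substances listed in Schedule A; but the wastewater includes a non-Schedule-A substance, so (c) is unavailable.
Exception (d) requires that the reference index is no less than 650; but the reference index is 636, short of 650, so (d) is unavailable.
Exception (e) is satisfied on its face — a current Schedule B Clearance is held; a current Standing Exemption Letter is held; average daily discharge volume is 1650 litres, under the 1760 litres limit. But: (o) is triggered — the qualifying period is 75 days, under the 90 days limit. So (e) is unavailable.
No exception is made out. Dara's brewery falls within the general rule.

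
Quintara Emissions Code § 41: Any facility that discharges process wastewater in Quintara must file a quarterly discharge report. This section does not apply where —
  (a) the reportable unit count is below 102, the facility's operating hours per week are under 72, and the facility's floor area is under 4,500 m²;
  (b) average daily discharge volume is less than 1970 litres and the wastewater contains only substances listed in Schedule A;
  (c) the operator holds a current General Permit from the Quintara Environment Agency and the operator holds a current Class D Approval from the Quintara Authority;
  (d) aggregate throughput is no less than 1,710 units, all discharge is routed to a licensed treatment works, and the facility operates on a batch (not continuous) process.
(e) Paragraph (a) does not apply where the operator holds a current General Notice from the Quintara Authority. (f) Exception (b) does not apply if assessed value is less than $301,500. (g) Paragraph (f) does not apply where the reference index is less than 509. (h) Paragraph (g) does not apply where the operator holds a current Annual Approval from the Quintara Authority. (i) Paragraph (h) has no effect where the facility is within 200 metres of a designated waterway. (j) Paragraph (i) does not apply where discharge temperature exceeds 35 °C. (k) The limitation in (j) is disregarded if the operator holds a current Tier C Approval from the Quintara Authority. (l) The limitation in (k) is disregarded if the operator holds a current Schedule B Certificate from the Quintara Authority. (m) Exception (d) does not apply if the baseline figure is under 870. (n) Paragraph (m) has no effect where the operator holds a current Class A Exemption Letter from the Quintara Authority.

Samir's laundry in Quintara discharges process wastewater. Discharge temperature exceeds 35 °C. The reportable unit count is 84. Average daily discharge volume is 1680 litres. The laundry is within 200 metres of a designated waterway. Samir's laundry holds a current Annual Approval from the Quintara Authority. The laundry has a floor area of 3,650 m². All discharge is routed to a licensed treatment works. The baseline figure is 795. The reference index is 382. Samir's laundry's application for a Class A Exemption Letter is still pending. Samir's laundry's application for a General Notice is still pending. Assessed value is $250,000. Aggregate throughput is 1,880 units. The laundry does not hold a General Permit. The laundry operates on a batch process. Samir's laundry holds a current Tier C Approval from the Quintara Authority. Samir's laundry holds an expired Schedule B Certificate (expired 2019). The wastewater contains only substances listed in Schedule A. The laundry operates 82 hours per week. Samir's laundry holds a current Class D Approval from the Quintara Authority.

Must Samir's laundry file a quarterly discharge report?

Exception (a) does not apply: the facility's operating hours per week are 82, not under 72.
Exception (b) is satisfied on its face — average daily discharge volume is 1680 litres, less than the 1970 litres limit; the wastewater is Schedule-A-only. Under paragraphs (f)–(l): (f) would limit (b) — assessed value is $250,000, less than the $301,500 limit — but (g) sets (f) aside: (g) applies — the reference index is 382, less than the 509 limit. (h) is engaged (a current Annual Approval is held), but is overridden by (i): (i) operates against (h): the laundry is within 200 m of a designated waterway. (j) applies (discharge temperature exceeds 35 °C), but is overridden by (k): (k) operates against (j): a current Tier C Approval is held. (l), which would lift (k), is not engaged — no current Schedule B Certificate is held. Exception (b) stands.
Exception (c) requires that the operator holds a current General Permit from the Quintara Environment Agency; but no General Permit is held, so (c) is unavailable.
Exception (d)'s conditions are all satisfied: aggregate throughput is 1,880 units, meeting the 1,710 units threshold; discharge is routed to a licensed treatment works; the facility operates on a batch process. But: (m) operates against (d): the baseline figure is 795, under the 870 limit. (n) is inapplicable (there is no Class A Exemption Letter in force), so (m) stands. Exception (d) does not apply.

No — exception (b) applies; Samir's laundry is not required to file a quarterly discharge report.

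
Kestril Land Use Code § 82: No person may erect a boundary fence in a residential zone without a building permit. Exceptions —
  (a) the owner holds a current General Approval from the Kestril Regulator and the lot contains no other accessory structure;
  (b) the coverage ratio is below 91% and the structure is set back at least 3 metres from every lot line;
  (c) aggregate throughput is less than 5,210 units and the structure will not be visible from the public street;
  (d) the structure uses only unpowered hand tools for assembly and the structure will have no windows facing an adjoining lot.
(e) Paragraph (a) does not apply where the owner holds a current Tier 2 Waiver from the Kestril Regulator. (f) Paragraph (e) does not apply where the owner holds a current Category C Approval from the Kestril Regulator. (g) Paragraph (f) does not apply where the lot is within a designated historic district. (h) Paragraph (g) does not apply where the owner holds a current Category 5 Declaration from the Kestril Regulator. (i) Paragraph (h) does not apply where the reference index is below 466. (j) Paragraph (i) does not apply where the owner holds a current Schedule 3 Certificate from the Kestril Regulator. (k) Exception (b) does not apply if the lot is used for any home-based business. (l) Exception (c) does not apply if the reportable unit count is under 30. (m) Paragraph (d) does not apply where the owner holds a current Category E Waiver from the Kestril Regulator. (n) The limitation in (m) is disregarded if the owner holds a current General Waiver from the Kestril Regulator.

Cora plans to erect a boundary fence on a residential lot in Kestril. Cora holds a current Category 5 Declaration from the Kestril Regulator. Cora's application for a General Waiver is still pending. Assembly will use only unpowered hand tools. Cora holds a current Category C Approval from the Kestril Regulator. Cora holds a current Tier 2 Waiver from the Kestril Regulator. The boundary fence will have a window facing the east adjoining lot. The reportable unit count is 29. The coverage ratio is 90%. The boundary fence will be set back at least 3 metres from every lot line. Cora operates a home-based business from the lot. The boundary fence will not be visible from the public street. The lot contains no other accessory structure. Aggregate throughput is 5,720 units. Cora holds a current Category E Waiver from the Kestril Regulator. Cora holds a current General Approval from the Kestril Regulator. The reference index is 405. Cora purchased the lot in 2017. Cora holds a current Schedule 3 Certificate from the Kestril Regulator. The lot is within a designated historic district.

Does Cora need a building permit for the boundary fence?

No — exception (a) applies; Cora does not need a building permit.

Exception (a): a current General Approval is held; the lot has no other accessory structure — every condition holds. As to paragraphs (e)–(j): (e) would limit (a) — a current Tier 2 Waiver is held — but (f) sets (e) aside: (f) applies — a current Category C Approval is held. (g) would limit (f) — the lot is in a historic district — but (h) sets (g) aside: (h) is triggered — a current Category 5 Declaration is held. (i) would limit (h) — the reference index is 405, below the 466 limit — but (j) sets (i) aside: (j) is triggered — a current Schedule 3 Certificate is held. (a) remains available.
Exception (b): the coverage ratio is 90%, below the 91% limit; the setback is at least 3 m on every side — every condition holds. Turning to paragraph (k): (k) operates against (b): a home-based business operates on the lot. (b) is therefore removed.
Exception (c) fails — aggregate throughput is 5,720 units, not less than 5,210 units.
Exception (d) requires that the structure will have no windows facing an adjoining lot; but a window faces an adjoining lot, so (d) is unavailable.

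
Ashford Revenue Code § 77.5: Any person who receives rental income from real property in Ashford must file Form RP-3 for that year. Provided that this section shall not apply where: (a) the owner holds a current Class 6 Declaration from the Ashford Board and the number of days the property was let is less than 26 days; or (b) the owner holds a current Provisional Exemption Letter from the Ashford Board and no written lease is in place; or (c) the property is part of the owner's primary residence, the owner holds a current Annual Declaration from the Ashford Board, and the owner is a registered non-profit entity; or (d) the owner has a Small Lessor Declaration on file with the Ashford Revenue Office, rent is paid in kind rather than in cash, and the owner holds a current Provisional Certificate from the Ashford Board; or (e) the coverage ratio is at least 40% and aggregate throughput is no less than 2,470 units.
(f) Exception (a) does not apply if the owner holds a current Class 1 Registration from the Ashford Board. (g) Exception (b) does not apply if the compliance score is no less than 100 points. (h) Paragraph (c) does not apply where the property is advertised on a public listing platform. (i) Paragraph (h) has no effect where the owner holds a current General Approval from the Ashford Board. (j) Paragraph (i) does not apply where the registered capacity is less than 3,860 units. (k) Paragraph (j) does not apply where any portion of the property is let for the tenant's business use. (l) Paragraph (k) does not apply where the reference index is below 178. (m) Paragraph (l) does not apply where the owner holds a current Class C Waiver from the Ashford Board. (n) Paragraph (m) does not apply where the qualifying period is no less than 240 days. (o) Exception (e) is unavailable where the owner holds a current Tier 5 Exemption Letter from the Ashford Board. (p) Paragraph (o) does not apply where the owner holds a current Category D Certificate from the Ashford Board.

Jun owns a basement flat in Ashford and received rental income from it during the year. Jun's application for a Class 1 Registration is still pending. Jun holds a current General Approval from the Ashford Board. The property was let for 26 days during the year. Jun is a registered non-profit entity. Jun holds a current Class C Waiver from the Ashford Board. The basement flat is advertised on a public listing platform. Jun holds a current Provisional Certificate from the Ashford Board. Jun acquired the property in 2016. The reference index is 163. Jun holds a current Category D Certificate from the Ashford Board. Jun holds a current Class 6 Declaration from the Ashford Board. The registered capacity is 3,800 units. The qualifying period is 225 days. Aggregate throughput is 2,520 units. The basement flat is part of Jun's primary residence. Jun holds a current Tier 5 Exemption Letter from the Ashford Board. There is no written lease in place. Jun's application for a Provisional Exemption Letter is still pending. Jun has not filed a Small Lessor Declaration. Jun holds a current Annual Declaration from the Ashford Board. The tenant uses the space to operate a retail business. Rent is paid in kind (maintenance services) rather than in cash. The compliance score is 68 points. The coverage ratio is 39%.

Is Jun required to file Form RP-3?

Exception (a) fails — the number of days the property was let is 26 days, not less than 26 days.
Exception (b) fails — the Provisional Exemption Letter is not current.
Exception (c)'s conditions are all satisfied: the basement flat is part of the primary residence; a current Annual Declaration is held; Jun is a registered non-profit. As to paragraphs (h)–(n): (h) is triggered (the property is publicly advertised), but is overridden by (i): (i) operates against (h): a current General Approval is held. (j) would limit (i) — the registered capacity is 3,800 units, less than the 3,860 units limit — but (k) sets (j) aside: (k) applies — the space is let for business use. (l) operates (the reference index is 163, below the 178 limit), but yields to (m): (m) operates against (l): a current Class C Waiver is held. (n) does not operate here (the qualifying period is 225 days, short of 240 days), so (m) stands. Exception (c) stands.
Exception (d) does not apply: no Small Lessor Declaration is on file.
Exception (e) requires that the coverage ratio is at least 40%; but the coverage ratio is 39%, short of 40%, so (e) is unavailable.

No — exception (c) applies; Jun is not required to file Form RP-3.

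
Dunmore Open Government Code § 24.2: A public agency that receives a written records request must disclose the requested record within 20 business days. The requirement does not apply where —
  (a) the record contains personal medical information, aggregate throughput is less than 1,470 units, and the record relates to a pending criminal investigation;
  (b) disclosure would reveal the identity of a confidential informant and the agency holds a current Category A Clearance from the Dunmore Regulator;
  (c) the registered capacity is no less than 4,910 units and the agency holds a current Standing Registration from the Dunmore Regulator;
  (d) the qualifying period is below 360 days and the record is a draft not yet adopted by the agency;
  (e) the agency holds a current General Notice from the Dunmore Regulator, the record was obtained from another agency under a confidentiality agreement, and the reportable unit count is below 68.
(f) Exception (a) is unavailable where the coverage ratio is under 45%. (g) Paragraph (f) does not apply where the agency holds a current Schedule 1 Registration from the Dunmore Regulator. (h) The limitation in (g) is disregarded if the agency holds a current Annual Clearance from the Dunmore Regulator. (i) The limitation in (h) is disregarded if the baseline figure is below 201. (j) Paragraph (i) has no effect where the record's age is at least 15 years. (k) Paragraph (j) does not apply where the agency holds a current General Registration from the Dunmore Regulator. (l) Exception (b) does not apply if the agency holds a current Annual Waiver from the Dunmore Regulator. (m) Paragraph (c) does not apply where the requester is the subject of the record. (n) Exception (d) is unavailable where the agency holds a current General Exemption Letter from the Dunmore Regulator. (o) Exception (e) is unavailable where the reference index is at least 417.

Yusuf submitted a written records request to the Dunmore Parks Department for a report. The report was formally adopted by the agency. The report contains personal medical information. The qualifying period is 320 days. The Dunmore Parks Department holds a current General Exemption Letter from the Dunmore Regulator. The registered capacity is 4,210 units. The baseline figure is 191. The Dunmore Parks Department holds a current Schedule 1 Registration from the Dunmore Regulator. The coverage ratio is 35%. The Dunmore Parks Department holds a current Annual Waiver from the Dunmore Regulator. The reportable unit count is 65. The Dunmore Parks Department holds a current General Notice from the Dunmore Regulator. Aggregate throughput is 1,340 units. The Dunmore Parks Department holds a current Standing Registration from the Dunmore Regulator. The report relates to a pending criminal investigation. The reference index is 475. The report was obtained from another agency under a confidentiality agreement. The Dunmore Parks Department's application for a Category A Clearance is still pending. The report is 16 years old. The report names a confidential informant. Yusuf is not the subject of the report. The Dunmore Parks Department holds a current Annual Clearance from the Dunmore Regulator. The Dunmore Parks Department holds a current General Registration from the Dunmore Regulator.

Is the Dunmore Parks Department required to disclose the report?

Exception (a)'s conditions are all satisfied: the report contains personal medical information; aggregate throughput is 1,340 units, less than the 1,470 units limit; the report relates to a pending investigation. Considering the limiting provisions: (f) applies (the coverage ratio is 35%, under the 45% limit), but is itself disapplied by (g): (g) applies — a current Schedule 1 Registration is held. (h) operates (a current Annual Clearance is held), but yields to (i): (i) operates against (h): the baseline figure is 191, below the 201 limit. (j) would limit (i) — the record's age is 16 years, meeting the 15 years threshold — but (k) sets (j) aside: (k) is engaged — a current General Registration is held. (a) remains available.
Exception (b) does not apply: there is no Category A Clearance in force.
Exception (c) requires that the registered capacity is no less than 4,910 units; but the registered capacity is 4,210 units, short of 4,910 units, so (c) is unavailable.
Exception (d) does not apply: the report has been formally adopted.
Exception (e)'s conditions are all satisfied: a current General Notice is held; the report was obtained under a confidentiality agreement; the reportable unit count is 65, below the 68 limit. But: (o) is triggered — the reference index is 475, meeting the 417 threshold. So (e) is unavailable.

No — exception (a) applies; the Dunmore Parks Department is not required to disclose the report.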